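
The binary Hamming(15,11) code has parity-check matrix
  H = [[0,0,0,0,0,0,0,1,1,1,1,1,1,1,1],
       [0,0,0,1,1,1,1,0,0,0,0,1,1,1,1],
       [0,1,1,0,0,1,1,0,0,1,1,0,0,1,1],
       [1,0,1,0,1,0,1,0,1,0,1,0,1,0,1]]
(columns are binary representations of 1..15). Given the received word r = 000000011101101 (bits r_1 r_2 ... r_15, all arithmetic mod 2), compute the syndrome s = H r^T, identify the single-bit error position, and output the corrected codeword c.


s = (0, 1, 0, 1)^T, error position = 5, corrected codeword c = 000010011101101

Compute s = H r^T mod 2 one row at a time:
  s_1 = 1 + 1 + 1 + 0 + 1 + 1 + 0 + 1 = 6 ≡ 0 (mod 2).
  s_2 = 0 + 0 + 0 + 0 + 1 + 1 + 0 + 1 = 3 ≡ 1 (mod 2).
  s_3 = 0 + 0 + 0 + 0 + 1 + 0 + 0 + 1 = 2 ≡ 0 (mod 2).
  s_4 = 0 + 0 + 0 + 0 + 1 + 0 + 1 + 1 = 3 ≡ 1 (mod 2).
s = (0, 1, 0, 1)^T — this equals column 5 of H (binary 0101), so error is at position 5.
Correct: flip bit 5 of r = 000000011101101 to get c = 000010011101101.


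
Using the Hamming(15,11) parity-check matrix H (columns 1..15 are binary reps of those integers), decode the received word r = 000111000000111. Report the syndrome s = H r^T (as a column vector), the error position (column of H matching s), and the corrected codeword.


s = (1, 0, 1, 1)^T, error position = 11, corrected codeword c = 000111000010111

Compute s = H r^T mod 2 one row at a time:
  s_1 = 0 + 0 + 0 + 0 + 0 + 1 + 1 + 1 = 3 ≡ 1 (mod 2).
  s_2 = 1 + 1 + 1 + 0 + 0 + 1 + 1 + 1 = 6 ≡ 0 (mod 2).
  s_3 = 0 + 0 + 1 + 0 + 0 + 0 + 1 + 1 = 3 ≡ 1 (mod 2).
  s_4 = 0 + 0 + 1 + 0 + 0 + 0 + 1 + 1 = 3 ≡ 1 (mod 2).
s = (1, 0, 1, 1)^T — this equals column 11 of H (binary 1011), so error is at position 11.
Correct: flip bit 11 of r = 000111000000111 to get c = 000111000010111.


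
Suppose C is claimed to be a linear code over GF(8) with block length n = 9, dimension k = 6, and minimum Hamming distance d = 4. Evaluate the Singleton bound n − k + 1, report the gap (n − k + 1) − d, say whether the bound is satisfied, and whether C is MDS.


Singleton RHS = n − k + 1 = 4, slack = 0, bound satisfied, MDS.

Singleton bound: d ≤ n − k + 1.
Here n = 9, k = 6, so n − k + 1 = 4.
Given d = 4, check d ≤ 4: YES.
Slack = (n − k + 1) − d = 0.
The code is MDS (slack = 0).
Description: the claimed parameters are [9, 6, 4]_8; such a code would be MDS (meets Singleton bound).


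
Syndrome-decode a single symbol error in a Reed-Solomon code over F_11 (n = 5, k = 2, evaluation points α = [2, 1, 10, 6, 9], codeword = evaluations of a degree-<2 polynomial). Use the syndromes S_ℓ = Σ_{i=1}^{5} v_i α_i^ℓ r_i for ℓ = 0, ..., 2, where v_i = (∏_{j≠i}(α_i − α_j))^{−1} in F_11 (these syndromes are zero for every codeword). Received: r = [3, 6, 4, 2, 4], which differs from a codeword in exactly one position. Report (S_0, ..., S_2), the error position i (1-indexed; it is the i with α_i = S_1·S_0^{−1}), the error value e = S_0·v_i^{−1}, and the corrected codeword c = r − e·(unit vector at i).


S = (7, 4, 7), error at position 3, error magnitude e = 3, c = [3, 6, 1, 2, 4].

Step 1: column multipliers v_i = (∏_{j≠i}(α_i − α_j))^{−1} mod 11.
  i = 1 (α = 2): (2−1)(2−10)(2−6)(2−9) = 1·(−8)·(−4)·(−7) = −224 ≡ 7, so v_1 = 7^{−1} = 8 (mod 11).
  i = 2 (α = 1): (1−2)(1−10)(1−6)(1−9) = (−1)·(−9)·(−5)·(−8) = 360 ≡ 8, so v_2 = 8^{−1} = 7 (mod 11).
  i = 3 (α = 10): (10−2)(10−1)(10−6)(10−9) = 8·9·4·1 = 288 ≡ 2, so v_3 = 2^{−1} = 6 (mod 11).
  i = 4 (α = 6): (6−2)(6−1)(6−10)(6−9) = 4·5·(−4)·(−3) = 240 ≡ 9, so v_4 = 9^{−1} = 5 (mod 11).
  i = 5 (α = 9): (9−2)(9−1)(9−10)(9−6) = 7·8·(−1)·3 = −168 ≡ 8, so v_5 = 8^{−1} = 7 (mod 11).
  v = [8, 7, 6, 5, 7].
Step 2: syndromes of r = [3, 6, 4, 2, 4] (all sums mod 11).
  S_0 = Σ v_i r_i = 8·3 + 7·6 + 6·4 + 5·2 + 7·4 = 128 ≡ 7.
  S_1 = Σ v_i α_i r_i = 8·2·3 + 7·1·6 + 6·10·4 + 5·6·2 + 7·9·4 = 642 ≡ 4.
  α_i^2 mod 11 = [4, 1, 1, 3, 4].
  S_2 = Σ v_i α_i^2 r_i = 8·4·3 + 7·1·6 + 6·1·4 + 5·3·2 + 7·4·4 = 304 ≡ 7.
  S = (7, 4, 7) ≠ 0, so r is not a codeword (an error is present).
Step 3: locate the error. For a single error e at position i, S_ℓ = v_i·e·α_i^ℓ, so α_err = S_1/S_0.
  S_0^{−1} = 7^{−1} = 8 (mod 11), so α_err = 4·8 = 32 ≡ 10 = α_3. Error position i = 3.
  Consistency check: S_2/S_1 = 7·3 = 21 ≡ 10 = α_err ✓ (single-error assumption holds).
Step 4: error magnitude e = S_0/v_3 = S_0·∏_{j≠3}(α_3 − α_j) = 7·2 = 14 ≡ 3 (mod 11).
Step 5: correct position 3: c_3 = r_3 − e = 4 − 3 ≡ 1 (mod 11). Hence c = [3, 6, 1, 2, 4].
  Check: interpolating c through the α_i gives m(x) = 9 + 8·x (degree < 2) with m(α_i) = c_i for every i, so c is indeed a codeword.


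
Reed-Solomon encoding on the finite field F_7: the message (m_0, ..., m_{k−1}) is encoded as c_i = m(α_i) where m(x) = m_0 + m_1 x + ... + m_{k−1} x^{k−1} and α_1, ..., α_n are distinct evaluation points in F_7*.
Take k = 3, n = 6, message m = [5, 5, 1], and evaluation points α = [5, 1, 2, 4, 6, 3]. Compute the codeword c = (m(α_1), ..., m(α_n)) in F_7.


c = [6, 4, 5, 6, 1, 1]

Message polynomial: m(x) = 5 + 5·x + 1·x^2 (mod 7).
For each evaluation point α_i, compute m(α_i) mod 7:
  α_1 = 5: Horner steps 1 → 3 → 6, so m(5) = 6.
  α_2 = 1: Horner steps 1 → 6 → 4, so m(1) = 4.
  α_3 = 2: Horner steps 1 → 0 → 5, so m(2) = 5.
  α_4 = 4: Horner steps 1 → 2 → 6, so m(4) = 6.
  α_5 = 6: Horner steps 1 → 4 → 1, so m(6) = 1.
  α_6 = 3: Horner steps 1 → 1 → 1, so m(3) = 1.
Codeword c = [6, 4, 5, 6, 1, 1] ∈ F_7^6.


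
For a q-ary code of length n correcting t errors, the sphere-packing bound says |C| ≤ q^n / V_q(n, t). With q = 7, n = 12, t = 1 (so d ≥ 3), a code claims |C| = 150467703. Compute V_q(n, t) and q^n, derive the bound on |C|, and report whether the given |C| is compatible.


V_q(n, t) = 73, q^n = 13841287201, Hamming bound = 189606673, |C| = 150467703 ≤ bound (satisfied).

Step 1: Compute V_q(n, t) = Σ_{j=0}^1 C(n, j) (q−1)^j.
  j = 0: C(12,0)·(6)^0 = 1·1 = 1.
  j = 1: C(12,1)·(6)^1 = 12·6 = 72.
  V_q(n, t) = 1 + 72 = 73.
Step 2: q^n = 7^12 = 13841287201.
Step 3: Hamming bound ⌊q^n / V_q(n,t)⌋ = ⌊13841287201/73⌋ = 189606673.
Step 4: Compare |C| = 150467703 to 189606673: satisfied.
The claimed |C| lies below the Hamming bound.


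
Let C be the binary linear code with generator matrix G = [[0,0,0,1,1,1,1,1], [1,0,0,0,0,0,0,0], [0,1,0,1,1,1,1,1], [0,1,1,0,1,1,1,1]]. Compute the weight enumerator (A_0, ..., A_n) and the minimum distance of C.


Weight distribution: A_0 = 1, A_1 = 2, A_2 = 2, A_3 = 2, A_4 = 1, A_5 = 2, A_6 = 4, A_7 = 2. Minimum distance d = 1.

Enumerate all 2^4 = 16 messages m ∈ F_2^4.
For each, compute codeword c = mG in F_2^8, then tally its weight.
  m = 0000 → c = 00000000, weight = 0.
  m = 1000 → c = 00011111, weight = 5.
  m = 0100 → c = 10000000, weight = 1.
  m = 1100 → c = 10011111, weight = 6.
  m = 0010 → c = 01011111, weight = 6.
  m = 1010 → c = 01000000, weight = 1.
  m = 0110 → c = 11011111, weight = 7.
  m = 1110 → c = 11000000, weight = 2.
  m = 0001 → c = 01101111, weight = 6.
  m = 1001 → c = 01110000, weight = 3.
  m = 0101 → c = 11101111, weight = 7.
  m = 1101 → c = 11110000, weight = 4.
  m = 0011 → c = 00110000, weight = 2.
  m = 1011 → c = 00101111, weight = 5.
  m = 0111 → c = 10110000, weight = 3.
  m = 1111 → c = 10101111, weight = 6.
Tally weights:
  weight 0: 1 codewords.
  weight 1: 2 codewords.
  weight 2: 2 codewords.
  weight 3: 2 codewords.
  weight 4: 1 codewords.
  weight 5: 2 codewords.
  weight 6: 4 codewords.
  weight 7: 2 codewords.
Minimum distance d = smallest w > 0 with A_w > 0 = 1.
Sanity: Σ A_w = 16 = 2^4 = 16 ✓.


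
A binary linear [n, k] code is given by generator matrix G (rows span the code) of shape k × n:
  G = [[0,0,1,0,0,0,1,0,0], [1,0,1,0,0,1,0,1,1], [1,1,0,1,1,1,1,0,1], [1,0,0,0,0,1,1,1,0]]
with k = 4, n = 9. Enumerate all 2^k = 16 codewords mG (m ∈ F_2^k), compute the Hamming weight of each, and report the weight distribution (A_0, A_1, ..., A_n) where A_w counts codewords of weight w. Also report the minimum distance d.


Weight distribution: A_0 = 1, A_1 = 1, A_2 = 1, A_3 = 1, A_4 = 3, A_5 = 3, A_6 = 3, A_7 = 3. Minimum distance d = 1.

Enumerate all 2^4 = 16 messages m ∈ F_2^4.
For each, compute codeword c = mG in F_2^9, then tally its weight.
  m = 0000 → c = 000000000, weight = 0.
  m = 1000 → c = 001000100, weight = 2.
  m = 0100 → c = 101001011, weight = 5.
  m = 1100 → c = 100001111, weight = 5.
  m = 0010 → c = 110111101, weight = 7.
  m = 1010 → c = 111111001, weight = 7.
  m = 0110 → c = 011110110, weight = 6.
  m = 1110 → c = 010110010, weight = 4.
  m = 0001 → c = 100001110, weight = 4.
  m = 1001 → c = 101001010, weight = 4.
  m = 0101 → c = 001000101, weight = 3.
  m = 1101 → c = 000000001, weight = 1.
  m = 0011 → c = 010110011, weight = 5.
  m = 1011 → c = 011110111, weight = 7.
  m = 0111 → c = 111111000, weight = 6.
  m = 1111 → c = 110111100, weight = 6.
Tally weights:
  weight 0: 1 codewords.
  weight 1: 1 codewords.
  weight 2: 1 codewords.
  weight 3: 1 codewords.
  weight 4: 3 codewords.
  weight 5: 3 codewords.
  weight 6: 3 codewords.
  weight 7: 3 codewords.
Minimum distance d = smallest w > 0 with A_w > 0 = 1.
Sanity: Σ A_w = 16 = 2^4 = 16 ✓.


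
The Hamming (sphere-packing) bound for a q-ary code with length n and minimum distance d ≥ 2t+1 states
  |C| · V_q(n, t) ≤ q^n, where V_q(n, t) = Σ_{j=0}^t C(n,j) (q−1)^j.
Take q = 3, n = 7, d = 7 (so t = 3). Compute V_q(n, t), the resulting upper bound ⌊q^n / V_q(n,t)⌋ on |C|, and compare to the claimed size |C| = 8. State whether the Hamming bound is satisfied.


V_q(n, t) = 379, q^n = 2187, Hamming bound = 5, |C| = 8 > bound (violated).

Step 1: Compute V_q(n, t) = Σ_{j=0}^3 C(n, j) (q−1)^j.
  j = 0: C(7,0)·(2)^0 = 1·1 = 1.
  j = 1: C(7,1)·(2)^1 = 7·2 = 14.
  j = 2: C(7,2)·(2)^2 = 21·4 = 84.
  j = 3: C(7,3)·(2)^3 = 35·8 = 280.
  V_q(n, t) = 1 + 14 + 84 + 280 = 379.
Step 2: q^n = 3^7 = 2187.
Step 3: Hamming bound ⌊q^n / V_q(n,t)⌋ = ⌊2187/379⌋ = 5.
Step 4: Compare |C| = 8 to 5: violated.
The claimed |C| lies above the Hamming bound, so no 3-ary code of length 7 with d ≥ 7 can have 8 codewords.


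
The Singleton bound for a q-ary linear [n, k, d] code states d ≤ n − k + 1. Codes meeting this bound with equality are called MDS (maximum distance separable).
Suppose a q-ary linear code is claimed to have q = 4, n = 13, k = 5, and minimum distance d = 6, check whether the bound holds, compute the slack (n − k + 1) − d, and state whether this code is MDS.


Singleton RHS = n − k + 1 = 9, slack = 3, bound satisfied, not MDS.

Singleton bound: d ≤ n − k + 1.
Here n = 13, k = 5, so n − k + 1 = 9.
Given d = 6, check d ≤ 9: YES.
Slack = (n − k + 1) − d = 3.
The code is NOT MDS (slack = 3 > 0).
Description: the claimed parameters are [13, 5, 6]_4; such a code would be non-MDS.


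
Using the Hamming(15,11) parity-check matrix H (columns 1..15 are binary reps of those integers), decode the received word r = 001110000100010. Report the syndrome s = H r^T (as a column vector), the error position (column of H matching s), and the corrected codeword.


s = (0, 1, 1, 0)^T, error position = 6, corrected codeword c = 001111000100010

Compute s = H r^T mod 2 one row at a time:
  s_1 = 0 + 0 + 1 + 0 + 0 + 0 + 1 + 0 = 2 ≡ 0 (mod 2).
  s_2 = 1 + 1 + 0 + 0 + 0 + 0 + 1 + 0 = 3 ≡ 1 (mod 2).
  s_3 = 0 + 1 + 0 + 0 + 1 + 0 + 1 + 0 = 3 ≡ 1 (mod 2).
  s_4 = 0 + 1 + 1 + 0 + 0 + 0 + 0 + 0 = 2 ≡ 0 (mod 2).
s = (0, 1, 1, 0)^T — this equals column 6 of H (binary 0110), so error is at position 6.
Correct: flip bit 6 of r = 001110000100010 to get c = 001111000100010.


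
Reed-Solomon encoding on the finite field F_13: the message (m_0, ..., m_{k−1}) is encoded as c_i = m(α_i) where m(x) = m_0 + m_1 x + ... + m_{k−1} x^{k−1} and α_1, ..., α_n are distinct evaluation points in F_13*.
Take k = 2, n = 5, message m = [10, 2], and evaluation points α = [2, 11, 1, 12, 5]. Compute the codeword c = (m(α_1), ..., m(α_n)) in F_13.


c = [1, 6, 12, 8, 7]

Message polynomial: m(x) = 10 + 2·x (mod 13).
For each evaluation point α_i, compute m(α_i) mod 13:
  α_1 = 2: Horner steps 2 → 1, so m(2) = 1.
  α_2 = 11: Horner steps 2 → 6, so m(11) = 6.
  α_3 = 1: Horner steps 2 → 12, so m(1) = 12.
  α_4 = 12: Horner steps 2 → 8, so m(12) = 8.
  α_5 = 5: Horner steps 2 → 7, so m(5) = 7.
Codeword c = [1, 6, 12, 8, 7] ∈ F_13^5.


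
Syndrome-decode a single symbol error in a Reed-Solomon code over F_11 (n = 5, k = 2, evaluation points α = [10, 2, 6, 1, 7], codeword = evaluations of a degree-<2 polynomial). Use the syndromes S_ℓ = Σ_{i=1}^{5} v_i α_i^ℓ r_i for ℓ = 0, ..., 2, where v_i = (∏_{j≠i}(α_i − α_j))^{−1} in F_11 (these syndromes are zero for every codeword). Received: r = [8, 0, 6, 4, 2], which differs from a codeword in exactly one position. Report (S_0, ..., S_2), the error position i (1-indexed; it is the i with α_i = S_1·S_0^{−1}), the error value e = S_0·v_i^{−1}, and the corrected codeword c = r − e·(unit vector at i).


S = (3, 8, 3), error at position 1, error magnitude e = 7, c = [1, 0, 6, 4, 2].

Step 1: column multipliers v_i = (∏_{j≠i}(α_i − α_j))^{−1} mod 11.
  i = 1 (α = 10): (10−2)(10−6)(10−1)(10−7) = 8·4·9·3 = 864 ≡ 6, so v_1 = 6^{−1} = 2 (mod 11).
  i = 2 (α = 2): (2−10)(2−6)(2−1)(2−7) = (−8)·(−4)·1·(−5) = −160 ≡ 5, so v_2 = 5^{−1} = 9 (mod 11).
  i = 3 (α = 6): (6−10)(6−2)(6−1)(6−7) = (−4)·4·5·(−1) = 80 ≡ 3, so v_3 = 3^{−1} = 4 (mod 11).
  i = 4 (α = 1): (1−10)(1−2)(1−6)(1−7) = (−9)·(−1)·(−5)·(−6) = 270 ≡ 6, so v_4 = 6^{−1} = 2 (mod 11).
  i = 5 (α = 7): (7−10)(7−2)(7−6)(7−1) = (−3)·5·1·6 = −90 ≡ 9, so v_5 = 9^{−1} = 5 (mod 11).
  v = [2, 9, 4, 2, 5].
Step 2: syndromes of r = [8, 0, 6, 4, 2] (all sums mod 11).
  S_0 = Σ v_i r_i = 2·8 + 9·0 + 4·6 + 2·4 + 5·2 = 58 ≡ 3.
  S_1 = Σ v_i α_i r_i = 2·10·8 + 9·2·0 + 4·6·6 + 2·1·4 + 5·7·2 = 382 ≡ 8.
  α_i^2 mod 11 = [1, 4, 3, 1, 5].
  S_2 = Σ v_i α_i^2 r_i = 2·1·8 + 9·4·0 + 4·3·6 + 2·1·4 + 5·5·2 = 146 ≡ 3.
  S = (3, 8, 3) ≠ 0, so r is not a codeword (an error is present).
Step 3: locate the error. For a single error e at position i, S_ℓ = v_i·e·α_i^ℓ, so α_err = S_1/S_0.
  S_0^{−1} = 3^{−1} = 4 (mod 11), so α_err = 8·4 = 32 ≡ 10 = α_1. Error position i = 1.
  Consistency check: S_2/S_1 = 3·7 = 21 ≡ 10 = α_err ✓ (single-error assumption holds).
Step 4: error magnitude e = S_0/v_1 = S_0·∏_{j≠1}(α_1 − α_j) = 3·6 = 18 ≡ 7 (mod 11).
Step 5: correct position 1: c_1 = r_1 − e = 8 − 7 ≡ 1 (mod 11). Hence c = [1, 0, 6, 4, 2].
  Check: interpolating c through the α_i gives m(x) = 8 + 7·x (degree < 2) with m(α_i) = c_i for every i, so c is indeed a codeword.


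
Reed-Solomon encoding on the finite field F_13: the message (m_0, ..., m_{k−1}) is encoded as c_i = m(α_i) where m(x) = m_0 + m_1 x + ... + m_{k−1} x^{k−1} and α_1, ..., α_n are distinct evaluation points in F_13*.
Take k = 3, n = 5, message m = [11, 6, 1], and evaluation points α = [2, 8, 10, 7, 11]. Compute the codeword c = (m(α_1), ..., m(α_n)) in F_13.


c = [1, 6, 2, 11, 3]

Message polynomial: m(x) = 11 + 6·x + 1·x^2 (mod 13).
For each evaluation point α_i, compute m(α_i) mod 13:
  α_1 = 2: Horner steps 1 → 8 → 1, so m(2) = 1.
  α_2 = 8: Horner steps 1 → 1 → 6, so m(8) = 6.
  α_3 = 10: Horner steps 1 → 3 → 2, so m(10) = 2.
  α_4 = 7: Horner steps 1 → 0 → 11, so m(7) = 11.
  α_5 = 11: Horner steps 1 → 4 → 3, so m(11) = 3.
Codeword c = [1, 6, 2, 11, 3] ∈ F_13^5.


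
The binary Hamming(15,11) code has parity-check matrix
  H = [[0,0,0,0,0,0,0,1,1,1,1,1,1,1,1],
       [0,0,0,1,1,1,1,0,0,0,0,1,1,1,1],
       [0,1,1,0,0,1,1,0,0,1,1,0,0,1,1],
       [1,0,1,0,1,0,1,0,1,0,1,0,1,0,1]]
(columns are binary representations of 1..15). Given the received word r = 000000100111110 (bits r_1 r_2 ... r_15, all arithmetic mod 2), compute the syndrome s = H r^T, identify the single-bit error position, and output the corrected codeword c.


s = (1, 0, 0, 1)^T, error position = 9, corrected codeword c = 000000101111110

Compute s = H r^T mod 2 one row at a time:
  s_1 = 0 + 0 + 1 + 1 + 1 + 1 + 1 + 0 = 5 ≡ 1 (mod 2).
  s_2 = 0 + 0 + 0 + 1 + 1 + 1 + 1 + 0 = 4 ≡ 0 (mod 2).
  s_3 = 0 + 0 + 0 + 1 + 1 + 1 + 1 + 0 = 4 ≡ 0 (mod 2).
  s_4 = 0 + 0 + 0 + 1 + 0 + 1 + 1 + 0 = 3 ≡ 1 (mod 2).
s = (1, 0, 0, 1)^T — this equals column 9 of H (binary 1001), so error is at position 9.
Correct: flip bit 9 of r = 000000100111110 to get c = 000000101111110.


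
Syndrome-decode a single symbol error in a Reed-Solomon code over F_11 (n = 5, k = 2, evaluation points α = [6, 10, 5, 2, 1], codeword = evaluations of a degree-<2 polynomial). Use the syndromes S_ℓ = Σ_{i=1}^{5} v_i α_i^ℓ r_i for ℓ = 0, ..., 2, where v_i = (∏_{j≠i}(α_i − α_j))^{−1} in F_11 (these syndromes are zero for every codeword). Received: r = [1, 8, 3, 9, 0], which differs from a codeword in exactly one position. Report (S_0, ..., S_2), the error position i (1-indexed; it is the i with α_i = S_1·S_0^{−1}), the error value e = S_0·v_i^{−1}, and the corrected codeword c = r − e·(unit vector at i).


S = (7, 4, 7), error at position 2, error magnitude e = 4, c = [1, 4, 3, 9, 0].

Step 1: column multipliers v_i = (∏_{j≠i}(α_i − α_j))^{−1} mod 11.
  i = 1 (α = 6): (6−10)(6−5)(6−2)(6−1) = (−4)·1·4·5 = −80 ≡ 8, so v_1 = 8^{−1} = 7 (mod 11).
  i = 2 (α = 10): (10−6)(10−5)(10−2)(10−1) = 4·5·8·9 = 1440 ≡ 10, so v_2 = 10^{−1} = 10 (mod 11).
  i = 3 (α = 5): (5−6)(5−10)(5−2)(5−1) = (−1)·(−5)·3·4 = 60 ≡ 5, so v_3 = 5^{−1} = 9 (mod 11).
  i = 4 (α = 2): (2−6)(2−10)(2−5)(2−1) = (−4)·(−8)·(−3)·1 = −96 ≡ 3, so v_4 = 3^{−1} = 4 (mod 11).
  i = 5 (α = 1): (1−6)(1−10)(1−5)(1−2) = (−5)·(−9)·(−4)·(−1) = 180 ≡ 4, so v_5 = 4^{−1} = 3 (mod 11).
  v = [7, 10, 9, 4, 3].
Step 2: syndromes of r = [1, 8, 3, 9, 0] (all sums mod 11).
  S_0 = Σ v_i r_i = 7·1 + 10·8 + 9·3 + 4·9 + 3·0 = 150 ≡ 7.
  S_1 = Σ v_i α_i r_i = 7·6·1 + 10·10·8 + 9·5·3 + 4·2·9 + 3·1·0 = 1049 ≡ 4.
  α_i^2 mod 11 = [3, 1, 3, 4, 1].
  S_2 = Σ v_i α_i^2 r_i = 7·3·1 + 10·1·8 + 9·3·3 + 4·4·9 + 3·1·0 = 326 ≡ 7.
  S = (7, 4, 7) ≠ 0, so r is not a codeword (an error is present).
Step 3: locate the error. For a single error e at position i, S_ℓ = v_i·e·α_i^ℓ, so α_err = S_1/S_0.
  S_0^{−1} = 7^{−1} = 8 (mod 11), so α_err = 4·8 = 32 ≡ 10 = α_2. Error position i = 2.
  Consistency check: S_2/S_1 = 7·3 = 21 ≡ 10 = α_err ✓ (single-error assumption holds).
Step 4: error magnitude e = S_0/v_2 = S_0·∏_{j≠2}(α_2 − α_j) = 7·10 = 70 ≡ 4 (mod 11).
Step 5: correct position 2: c_2 = r_2 − e = 8 − 4 ≡ 4 (mod 11). Hence c = [1, 4, 3, 9, 0].
  Check: interpolating c through the α_i gives m(x) = 2 + 9·x (degree < 2) with m(α_i) = c_i for every i, so c is indeed a codeword.


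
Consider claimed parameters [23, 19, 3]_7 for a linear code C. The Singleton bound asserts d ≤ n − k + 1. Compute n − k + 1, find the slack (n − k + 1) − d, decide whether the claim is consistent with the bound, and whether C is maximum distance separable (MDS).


Singleton RHS = n − k + 1 = 5, slack = 2, bound satisfied, not MDS.

Singleton bound: d ≤ n − k + 1.
Here n = 23, k = 19, so n − k + 1 = 5.
Given d = 3, check d ≤ 5: YES.
Slack = (n − k + 1) − d = 2.
The code is NOT MDS (slack = 2 > 0).
Description: the claimed parameters are [23, 19, 3]_7; such a code would be non-MDS.


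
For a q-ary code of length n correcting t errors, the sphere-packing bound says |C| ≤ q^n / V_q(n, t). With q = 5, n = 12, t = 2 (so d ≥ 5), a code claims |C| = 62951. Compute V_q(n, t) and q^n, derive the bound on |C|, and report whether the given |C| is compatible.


V_q(n, t) = 1105, q^n = 244140625, Hamming bound = 220941, |C| = 62951 ≤ bound (satisfied).

Step 1: Compute V_q(n, t) = Σ_{j=0}^2 C(n, j) (q−1)^j.
  j = 0: C(12,0)·(4)^0 = 1·1 = 1.
  j = 1: C(12,1)·(4)^1 = 12·4 = 48.
  j = 2: C(12,2)·(4)^2 = 66·16 = 1056.
  V_q(n, t) = 1 + 48 + 1056 = 1105.
Step 2: q^n = 5^12 = 244140625.
Step 3: Hamming bound ⌊q^n / V_q(n,t)⌋ = ⌊244140625/1105⌋ = 220941.
Step 4: Compare |C| = 62951 to 220941: satisfied.
The claimed |C| lies below the Hamming bound.


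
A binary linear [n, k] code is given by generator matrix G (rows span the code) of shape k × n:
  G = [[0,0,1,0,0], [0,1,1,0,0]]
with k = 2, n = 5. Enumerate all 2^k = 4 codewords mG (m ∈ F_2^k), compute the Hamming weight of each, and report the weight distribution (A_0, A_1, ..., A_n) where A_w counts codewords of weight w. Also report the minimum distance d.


Weight distribution: A_0 = 1, A_1 = 2, A_2 = 1. Minimum distance d = 1.

Enumerate all 2^2 = 4 messages m ∈ F_2^2.
For each, compute codeword c = mG in F_2^5, then tally its weight.
  m = 00 → c = 00000, weight = 0.
  m = 10 → c = 00100, weight = 1.
  m = 01 → c = 01100, weight = 2.
  m = 11 → c = 01000, weight = 1.
Tally weights:
  weight 0: 1 codewords.
  weight 1: 2 codewords.
  weight 2: 1 codewords.
Minimum distance d = smallest w > 0 with A_w > 0 = 1.
Sanity: Σ A_w = 4 = 2^2 = 4 ✓.


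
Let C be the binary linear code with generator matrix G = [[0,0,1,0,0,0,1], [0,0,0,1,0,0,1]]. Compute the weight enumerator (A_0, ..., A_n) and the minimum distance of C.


Weight distribution: A_0 = 1, A_2 = 3. Minimum distance d = 2.

Enumerate all 2^2 = 4 messages m ∈ F_2^2.
For each, compute codeword c = mG in F_2^7, then tally its weight.
  m = 00 → c = 0000000, weight = 0.
  m = 10 → c = 0010001, weight = 2.
  m = 01 → c = 0001001, weight = 2.
  m = 11 → c = 0011000, weight = 2.
Tally weights:
  weight 0: 1 codewords.
  weight 2: 3 codewords.
Minimum distance d = smallest w > 0 with A_w > 0 = 2.
Sanity: Σ A_w = 4 = 2^2 = 4 ✓.


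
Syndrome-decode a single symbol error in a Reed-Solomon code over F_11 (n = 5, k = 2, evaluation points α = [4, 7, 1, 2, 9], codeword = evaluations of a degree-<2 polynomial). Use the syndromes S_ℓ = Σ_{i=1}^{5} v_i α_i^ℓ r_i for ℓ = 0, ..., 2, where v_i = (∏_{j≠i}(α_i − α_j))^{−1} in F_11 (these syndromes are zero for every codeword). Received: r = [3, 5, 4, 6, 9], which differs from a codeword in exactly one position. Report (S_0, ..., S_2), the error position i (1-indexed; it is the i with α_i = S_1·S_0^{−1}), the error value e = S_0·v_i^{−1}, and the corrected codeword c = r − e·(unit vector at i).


S = (2, 8, 10), error at position 1, error magnitude e = 4, c = [10, 5, 4, 6, 9].

Step 1: column multipliers v_i = (∏_{j≠i}(α_i − α_j))^{−1} mod 11.
  i = 1 (α = 4): (4−7)(4−1)(4−2)(4−9) = (−3)·3·2·(−5) = 90 ≡ 2, so v_1 = 2^{−1} = 6 (mod 11).
  i = 2 (α = 7): (7−4)(7−1)(7−2)(7−9) = 3·6·5·(−2) = −180 ≡ 7, so v_2 = 7^{−1} = 8 (mod 11).
  i = 3 (α = 1): (1−4)(1−7)(1−2)(1−9) = (−3)·(−6)·(−1)·(−8) = 144 ≡ 1, so v_3 = 1^{−1} = 1 (mod 11).
  i = 4 (α = 2): (2−4)(2−7)(2−1)(2−9) = (−2)·(−5)·1·(−7) = −70 ≡ 7, so v_4 = 7^{−1} = 8 (mod 11).
  i = 5 (α = 9): (9−4)(9−7)(9−1)(9−2) = 5·2·8·7 = 560 ≡ 10, so v_5 = 10^{−1} = 10 (mod 11).
  v = [6, 8, 1, 8, 10].
Step 2: syndromes of r = [3, 5, 4, 6, 9] (all sums mod 11).
  S_0 = Σ v_i r_i = 6·3 + 8·5 + 1·4 + 8·6 + 10·9 = 200 ≡ 2.
  S_1 = Σ v_i α_i r_i = 6·4·3 + 8·7·5 + 1·1·4 + 8·2·6 + 10·9·9 = 1262 ≡ 8.
  α_i^2 mod 11 = [5, 5, 1, 4, 4].
  S_2 = Σ v_i α_i^2 r_i = 6·5·3 + 8·5·5 + 1·1·4 + 8·4·6 + 10·4·9 = 846 ≡ 10.
  S = (2, 8, 10) ≠ 0, so r is not a codeword (an error is present).
Step 3: locate the error. For a single error e at position i, S_ℓ = v_i·e·α_i^ℓ, so α_err = S_1/S_0.
  S_0^{−1} = 2^{−1} = 6 (mod 11), so α_err = 8·6 = 48 ≡ 4 = α_1. Error position i = 1.
  Consistency check: S_2/S_1 = 10·7 = 70 ≡ 4 = α_err ✓ (single-error assumption holds).
Step 4: error magnitude e = S_0/v_1 = S_0·∏_{j≠1}(α_1 − α_j) = 2·2 = 4 ≡ 4 (mod 11).
Step 5: correct position 1: c_1 = r_1 − e = 3 − 4 ≡ 10 (mod 11). Hence c = [10, 5, 4, 6, 9].
  Check: interpolating c through the α_i gives m(x) = 2 + 2·x (degree < 2) with m(α_i) = c_i for every i, so c is indeed a codeword.


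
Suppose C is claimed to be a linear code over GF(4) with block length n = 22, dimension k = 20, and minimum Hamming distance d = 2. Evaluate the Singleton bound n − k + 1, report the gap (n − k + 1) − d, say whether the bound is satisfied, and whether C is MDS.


Singleton RHS = n − k + 1 = 3, slack = 1, bound satisfied, not MDS.

Singleton bound: d ≤ n − k + 1.
Here n = 22, k = 20, so n − k + 1 = 3.
Given d = 2, check d ≤ 3: YES.
Slack = (n − k + 1) − d = 1.
The code is NOT MDS (slack = 1 > 0).
Description: the claimed parameters are [22, 20, 2]_4; such a code would be non-MDS.


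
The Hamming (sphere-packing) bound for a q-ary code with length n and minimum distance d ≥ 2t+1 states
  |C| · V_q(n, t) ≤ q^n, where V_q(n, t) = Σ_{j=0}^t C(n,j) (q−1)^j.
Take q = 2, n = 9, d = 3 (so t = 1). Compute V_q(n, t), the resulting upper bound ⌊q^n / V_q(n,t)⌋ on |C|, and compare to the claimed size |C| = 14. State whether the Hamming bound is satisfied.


V_q(n, t) = 10, q^n = 512, Hamming bound = 51, |C| = 14 ≤ bound (satisfied).

Step 1: Compute V_q(n, t) = Σ_{j=0}^1 C(n, j) (q−1)^j.
  j = 0: C(9,0)·(1)^0 = 1·1 = 1.
  j = 1: C(9,1)·(1)^1 = 9·1 = 9.
  V_q(n, t) = 1 + 9 = 10.
Step 2: q^n = 2^9 = 512.
Step 3: Hamming bound ⌊q^n / V_q(n,t)⌋ = ⌊512/10⌋ = 51.
Step 4: Compare |C| = 14 to 51: satisfied.
The claimed |C| lies below the Hamming bound.


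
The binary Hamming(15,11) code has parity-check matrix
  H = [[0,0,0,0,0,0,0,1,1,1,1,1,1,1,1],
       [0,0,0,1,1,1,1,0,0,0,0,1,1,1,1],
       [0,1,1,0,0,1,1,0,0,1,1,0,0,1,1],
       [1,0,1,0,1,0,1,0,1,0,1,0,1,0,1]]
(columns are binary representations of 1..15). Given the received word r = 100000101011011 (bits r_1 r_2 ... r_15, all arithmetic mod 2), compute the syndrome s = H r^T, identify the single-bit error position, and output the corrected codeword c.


s = (1, 0, 0, 1)^T, error position = 9, corrected codeword c = 100000100011011

Compute s = H r^T mod 2 one row at a time:
  s_1 = 0 + 1 + 0 + 1 + 1 + 0 + 1 + 1 = 5 ≡ 1 (mod 2).
  s_2 = 0 + 0 + 0 + 1 + 1 + 0 + 1 + 1 = 4 ≡ 0 (mod 2).
  s_3 = 0 + 0 + 0 + 1 + 0 + 1 + 1 + 1 = 4 ≡ 0 (mod 2).
  s_4 = 1 + 0 + 0 + 1 + 1 + 1 + 0 + 1 = 5 ≡ 1 (mod 2).
s = (1, 0, 0, 1)^T — this equals column 9 of H (binary 1001), so error is at position 9.
Correct: flip bit 9 of r = 100000101011011 to get c = 100000100011011.


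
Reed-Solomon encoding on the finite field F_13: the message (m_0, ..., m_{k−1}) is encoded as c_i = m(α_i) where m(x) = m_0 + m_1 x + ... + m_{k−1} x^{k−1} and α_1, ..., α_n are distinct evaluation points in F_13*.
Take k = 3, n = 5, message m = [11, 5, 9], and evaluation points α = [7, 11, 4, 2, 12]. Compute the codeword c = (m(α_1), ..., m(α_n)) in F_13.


c = [6, 11, 6, 5, 2]

Message polynomial: m(x) = 11 + 5·x + 9·x^2 (mod 13).
For each evaluation point α_i, compute m(α_i) mod 13:
  α_1 = 7: Horner steps 9 → 3 → 6, so m(7) = 6.
  α_2 = 11: Horner steps 9 → 0 → 11, so m(11) = 11.
  α_3 = 4: Horner steps 9 → 2 → 6, so m(4) = 6.
  α_4 = 2: Horner steps 9 → 10 → 5, so m(2) = 5.
  α_5 = 12: Horner steps 9 → 9 → 2, so m(12) = 2.
Codeword c = [6, 11, 6, 5, 2] ∈ F_13^5.


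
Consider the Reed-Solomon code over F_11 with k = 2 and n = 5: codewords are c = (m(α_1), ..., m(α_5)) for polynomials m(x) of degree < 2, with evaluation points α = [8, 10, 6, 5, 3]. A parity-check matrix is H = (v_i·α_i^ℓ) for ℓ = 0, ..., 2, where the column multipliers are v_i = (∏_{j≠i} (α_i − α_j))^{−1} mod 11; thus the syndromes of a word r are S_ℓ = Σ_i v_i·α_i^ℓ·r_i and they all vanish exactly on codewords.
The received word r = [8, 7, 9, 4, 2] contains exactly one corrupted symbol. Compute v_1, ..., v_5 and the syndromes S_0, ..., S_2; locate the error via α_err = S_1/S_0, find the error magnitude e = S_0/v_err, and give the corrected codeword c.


S = (8, 2, 6), error at position 5, error magnitude e = 8, c = [8, 7, 9, 4, 5].

Step 1: column multipliers v_i = (∏_{j≠i}(α_i − α_j))^{−1} mod 11.
  i = 1 (α = 8): (8−10)(8−6)(8−5)(8−3) = (−2)·2·3·5 = −60 ≡ 6, so v_1 = 6^{−1} = 2 (mod 11).
  i = 2 (α = 10): (10−8)(10−6)(10−5)(10−3) = 2·4·5·7 = 280 ≡ 5, so v_2 = 5^{−1} = 9 (mod 11).
  i = 3 (α = 6): (6−8)(6−10)(6−5)(6−3) = (−2)·(−4)·1·3 = 24 ≡ 2, so v_3 = 2^{−1} = 6 (mod 11).
  i = 4 (α = 5): (5−8)(5−10)(5−6)(5−3) = (−3)·(−5)·(−1)·2 = −30 ≡ 3, so v_4 = 3^{−1} = 4 (mod 11).
  i = 5 (α = 3): (3−8)(3−10)(3−6)(3−5) = (−5)·(−7)·(−3)·(−2) = 210 ≡ 1, so v_5 = 1^{−1} = 1 (mod 11).
  v = [2, 9, 6, 4, 1].
Step 2: syndromes of r = [8, 7, 9, 4, 2] (all sums mod 11).
  S_0 = Σ v_i r_i = 2·8 + 9·7 + 6·9 + 4·4 + 1·2 = 151 ≡ 8.
  S_1 = Σ v_i α_i r_i = 2·8·8 + 9·10·7 + 6·6·9 + 4·5·4 + 1·3·2 = 1168 ≡ 2.
  α_i^2 mod 11 = [9, 1, 3, 3, 9].
  S_2 = Σ v_i α_i^2 r_i = 2·9·8 + 9·1·7 + 6·3·9 + 4·3·4 + 1·9·2 = 435 ≡ 6.
  S = (8, 2, 6) ≠ 0, so r is not a codeword (an error is present).
Step 3: locate the error. For a single error e at position i, S_ℓ = v_i·e·α_i^ℓ, so α_err = S_1/S_0.
  S_0^{−1} = 8^{−1} = 7 (mod 11), so α_err = 2·7 = 14 ≡ 3 = α_5. Error position i = 5.
  Consistency check: S_2/S_1 = 6·6 = 36 ≡ 3 = α_err ✓ (single-error assumption holds).
Step 4: error magnitude e = S_0/v_5 = S_0·∏_{j≠5}(α_5 − α_j) = 8·1 = 8 ≡ 8 (mod 11).
Step 5: correct position 5: c_5 = r_5 − e = 2 − 8 ≡ 5 (mod 11). Hence c = [8, 7, 9, 4, 5].
  Check: interpolating c through the α_i gives m(x) = 1 + 5·x (degree < 2) with m(α_i) = c_i for every i, so c is indeed a codeword.


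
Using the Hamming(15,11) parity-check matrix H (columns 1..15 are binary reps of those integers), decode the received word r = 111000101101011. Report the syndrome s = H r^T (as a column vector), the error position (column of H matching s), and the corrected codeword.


s = (1, 0, 0, 1)^T, error position = 9, corrected codeword c = 111000100101011

Compute s = H r^T mod 2 one row at a time:
  s_1 = 0 + 1 + 1 + 0 + 1 + 0 + 1 + 1 = 5 ≡ 1 (mod 2).
  s_2 = 0 + 0 + 0 + 1 + 1 + 0 + 1 + 1 = 4 ≡ 0 (mod 2).
  s_3 = 1 + 1 + 0 + 1 + 1 + 0 + 1 + 1 = 6 ≡ 0 (mod 2).
  s_4 = 1 + 1 + 0 + 1 + 1 + 0 + 0 + 1 = 5 ≡ 1 (mod 2).
s = (1, 0, 0, 1)^T — this equals column 9 of H (binary 1001), so error is at position 9.
Correct: flip bit 9 of r = 111000101101011 to get c = 111000100101011.


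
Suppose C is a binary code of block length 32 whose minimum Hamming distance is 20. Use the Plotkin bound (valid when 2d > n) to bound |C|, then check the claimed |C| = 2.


Plotkin bound M ≤ 4; given |C| = 2 ≤ bound (satisfied).

Check applicability: 2d = 40, n = 32.
2d − n = 8 > 0, so Plotkin applies.
Compute d/(2d−n) = 20/8 ≈ 2.5000.
⌊d/(2d−n)⌋ = 2.
Plotkin bound: M ≤ 2·2 = 4.
Given |C| = 2, check: satisfied.
This |C| is below the Plotkin bound.


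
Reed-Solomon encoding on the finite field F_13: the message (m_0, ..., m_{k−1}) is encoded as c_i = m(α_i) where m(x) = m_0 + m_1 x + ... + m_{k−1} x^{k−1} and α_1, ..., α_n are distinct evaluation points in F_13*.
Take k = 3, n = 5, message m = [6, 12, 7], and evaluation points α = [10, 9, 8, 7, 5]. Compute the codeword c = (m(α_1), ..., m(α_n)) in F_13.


c = [7, 5, 4, 4, 7]

Message polynomial: m(x) = 6 + 12·x + 7·x^2 (mod 13).
For each evaluation point α_i, compute m(α_i) mod 13:
  α_1 = 10: Horner steps 7 → 4 → 7, so m(10) = 7.
  α_2 = 9: Horner steps 7 → 10 → 5, so m(9) = 5.
  α_3 = 8: Horner steps 7 → 3 → 4, so m(8) = 4.
  α_4 = 7: Horner steps 7 → 9 → 4, so m(7) = 4.
  α_5 = 5: Horner steps 7 → 8 → 7, so m(5) = 7.
Codeword c = [7, 5, 4, 4, 7] ∈ F_13^5.


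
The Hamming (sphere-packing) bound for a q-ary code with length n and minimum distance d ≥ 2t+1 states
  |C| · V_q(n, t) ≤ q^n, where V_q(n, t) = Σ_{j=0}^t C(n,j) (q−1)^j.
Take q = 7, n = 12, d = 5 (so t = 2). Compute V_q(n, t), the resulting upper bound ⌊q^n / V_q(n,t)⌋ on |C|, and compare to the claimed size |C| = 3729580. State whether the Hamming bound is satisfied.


V_q(n, t) = 2449, q^n = 13841287201, Hamming bound = 5651811, |C| = 3729580 ≤ bound (satisfied).

Step 1: Compute V_q(n, t) = Σ_{j=0}^2 C(n, j) (q−1)^j.
  j = 0: C(12,0)·(6)^0 = 1·1 = 1.
  j = 1: C(12,1)·(6)^1 = 12·6 = 72.
  j = 2: C(12,2)·(6)^2 = 66·36 = 2376.
  V_q(n, t) = 1 + 72 + 2376 = 2449.
Step 2: q^n = 7^12 = 13841287201.
Step 3: Hamming bound ⌊q^n / V_q(n,t)⌋ = ⌊13841287201/2449⌋ = 5651811.
Step 4: Compare |C| = 3729580 to 5651811: satisfied.
The claimed |C| lies below the Hamming bound.


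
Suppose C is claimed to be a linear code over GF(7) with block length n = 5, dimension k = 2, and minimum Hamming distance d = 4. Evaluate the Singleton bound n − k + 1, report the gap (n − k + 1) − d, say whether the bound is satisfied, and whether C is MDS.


Singleton RHS = n − k + 1 = 4, slack = 0, bound satisfied, MDS.

Singleton bound: d ≤ n − k + 1.
Here n = 5, k = 2, so n − k + 1 = 4.
Given d = 4, check d ≤ 4: YES.
Slack = (n − k + 1) − d = 0.
The code is MDS (slack = 0).
Description: the claimed parameters are [5, 2, 4]_7; such a code would be MDS (meets Singleton bound).


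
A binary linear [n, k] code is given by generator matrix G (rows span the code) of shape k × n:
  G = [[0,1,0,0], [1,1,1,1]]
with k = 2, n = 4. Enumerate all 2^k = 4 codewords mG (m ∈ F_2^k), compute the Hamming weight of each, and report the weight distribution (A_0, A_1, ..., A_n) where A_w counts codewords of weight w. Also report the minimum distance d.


Weight distribution: A_0 = 1, A_1 = 1, A_3 = 1, A_4 = 1. Minimum distance d = 1.

Enumerate all 2^2 = 4 messages m ∈ F_2^2.
For each, compute codeword c = mG in F_2^4, then tally its weight.
  m = 00 → c = 0000, weight = 0.
  m = 10 → c = 0100, weight = 1.
  m = 01 → c = 1111, weight = 4.
  m = 11 → c = 1011, weight = 3.
Tally weights:
  weight 0: 1 codewords.
  weight 1: 1 codewords.
  weight 3: 1 codewords.
  weight 4: 1 codewords.
Minimum distance d = smallest w > 0 with A_w > 0 = 1.
Sanity: Σ A_w = 4 = 2^2 = 4 ✓.


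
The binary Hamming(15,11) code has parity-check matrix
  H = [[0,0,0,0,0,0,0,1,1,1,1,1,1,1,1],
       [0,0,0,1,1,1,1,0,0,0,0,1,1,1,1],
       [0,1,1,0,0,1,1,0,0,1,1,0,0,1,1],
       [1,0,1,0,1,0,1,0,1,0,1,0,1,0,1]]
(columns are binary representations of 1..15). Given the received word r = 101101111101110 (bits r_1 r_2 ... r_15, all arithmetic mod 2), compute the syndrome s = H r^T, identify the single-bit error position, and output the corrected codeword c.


s = (0, 0, 1, 1)^T, error position = 3, corrected codeword c = 100101111101110

Compute s = H r^T mod 2 one row at a time:
  s_1 = 1 + 1 + 1 + 0 + 1 + 1 + 1 + 0 = 6 ≡ 0 (mod 2).
  s_2 = 1 + 0 + 1 + 1 + 1 + 1 + 1 + 0 = 6 ≡ 0 (mod 2).
  s_3 = 0 + 1 + 1 + 1 + 1 + 0 + 1 + 0 = 5 ≡ 1 (mod 2).
  s_4 = 1 + 1 + 0 + 1 + 1 + 0 + 1 + 0 = 5 ≡ 1 (mod 2).
s = (0, 0, 1, 1)^T — this equals column 3 of H (binary 0011), so error is at position 3.
Correct: flip bit 3 of r = 101101111101110 to get c = 100101111101110.


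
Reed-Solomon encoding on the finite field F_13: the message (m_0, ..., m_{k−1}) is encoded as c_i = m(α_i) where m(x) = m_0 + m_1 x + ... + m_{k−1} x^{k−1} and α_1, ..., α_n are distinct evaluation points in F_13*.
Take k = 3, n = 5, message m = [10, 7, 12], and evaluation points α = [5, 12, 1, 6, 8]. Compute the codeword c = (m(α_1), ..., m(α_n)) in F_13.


c = [7, 2, 3, 3, 2]

Message polynomial: m(x) = 10 + 7·x + 12·x^2 (mod 13).
For each evaluation point α_i, compute m(α_i) mod 13:
  α_1 = 5: Horner steps 12 → 2 → 7, so m(5) = 7.
  α_2 = 12: Horner steps 12 → 8 → 2, so m(12) = 2.
  α_3 = 1: Horner steps 12 → 6 → 3, so m(1) = 3.
  α_4 = 6: Horner steps 12 → 1 → 3, so m(6) = 3.
  α_5 = 8: Horner steps 12 → 12 → 2, so m(8) = 2.
Codeword c = [7, 2, 3, 3, 2] ∈ F_13^5.


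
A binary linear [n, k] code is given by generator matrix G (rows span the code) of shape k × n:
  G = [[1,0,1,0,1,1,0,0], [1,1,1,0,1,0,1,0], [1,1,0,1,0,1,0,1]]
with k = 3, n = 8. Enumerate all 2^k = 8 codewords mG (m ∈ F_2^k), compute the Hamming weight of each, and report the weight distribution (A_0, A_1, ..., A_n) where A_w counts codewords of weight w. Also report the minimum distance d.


Weight distribution: A_0 = 1, A_3 = 1, A_4 = 2, A_5 = 3, A_6 = 1. Minimum distance d = 3.

Enumerate all 2^3 = 8 messages m ∈ F_2^3.
For each, compute codeword c = mG in F_2^8, then tally its weight.
  m = 000 → c = 00000000, weight = 0.
  m = 100 → c = 10101100, weight = 4.
  m = 010 → c = 11101010, weight = 5.
  m = 110 → c = 01000110, weight = 3.
  m = 001 → c = 11010101, weight = 5.
  m = 101 → c = 01111001, weight = 5.
  m = 011 → c = 00111111, weight = 6.
  m = 111 → c = 10010011, weight = 4.
Tally weights:
  weight 0: 1 codewords.
  weight 3: 1 codewords.
  weight 4: 2 codewords.
  weight 5: 3 codewords.
  weight 6: 1 codewords.
Minimum distance d = smallest w > 0 with A_w > 0 = 3.
Sanity: Σ A_w = 8 = 2^3 = 8 ✓.


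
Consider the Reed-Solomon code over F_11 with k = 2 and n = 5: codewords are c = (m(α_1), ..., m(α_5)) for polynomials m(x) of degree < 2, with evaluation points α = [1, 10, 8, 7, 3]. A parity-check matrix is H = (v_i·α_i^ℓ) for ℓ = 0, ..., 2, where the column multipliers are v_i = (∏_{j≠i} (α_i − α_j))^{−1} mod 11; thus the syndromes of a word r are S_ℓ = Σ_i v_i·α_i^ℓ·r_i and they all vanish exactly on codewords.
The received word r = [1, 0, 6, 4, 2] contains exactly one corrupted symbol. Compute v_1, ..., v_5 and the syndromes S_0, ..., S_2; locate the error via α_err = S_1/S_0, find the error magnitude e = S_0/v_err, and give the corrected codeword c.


S = (1, 8, 9), error at position 3, error magnitude e = 7, c = [1, 0, 10, 4, 2].

Step 1: column multipliers v_i = (∏_{j≠i}(α_i − α_j))^{−1} mod 11.
  i = 1 (α = 1): (1−10)(1−8)(1−7)(1−3) = (−9)·(−7)·(−6)·(−2) = 756 ≡ 8, so v_1 = 8^{−1} = 7 (mod 11).
  i = 2 (α = 10): (10−1)(10−8)(10−7)(10−3) = 9·2·3·7 = 378 ≡ 4, so v_2 = 4^{−1} = 3 (mod 11).
  i = 3 (α = 8): (8−1)(8−10)(8−7)(8−3) = 7·(−2)·1·5 = −70 ≡ 7, so v_3 = 7^{−1} = 8 (mod 11).
  i = 4 (α = 7): (7−1)(7−10)(7−8)(7−3) = 6·(−3)·(−1)·4 = 72 ≡ 6, so v_4 = 6^{−1} = 2 (mod 11).
  i = 5 (α = 3): (3−1)(3−10)(3−8)(3−7) = 2·(−7)·(−5)·(−4) = −280 ≡ 6, so v_5 = 6^{−1} = 2 (mod 11).
  v = [7, 3, 8, 2, 2].
Step 2: syndromes of r = [1, 0, 6, 4, 2] (all sums mod 11).
  S_0 = Σ v_i r_i = 7·1 + 3·0 + 8·6 + 2·4 + 2·2 = 67 ≡ 1.
  S_1 = Σ v_i α_i r_i = 7·1·1 + 3·10·0 + 8·8·6 + 2·7·4 + 2·3·2 = 459 ≡ 8.
  α_i^2 mod 11 = [1, 1, 9, 5, 9].
  S_2 = Σ v_i α_i^2 r_i = 7·1·1 + 3·1·0 + 8·9·6 + 2·5·4 + 2·9·2 = 515 ≡ 9.
  S = (1, 8, 9) ≠ 0, so r is not a codeword (an error is present).
Step 3: locate the error. For a single error e at position i, S_ℓ = v_i·e·α_i^ℓ, so α_err = S_1/S_0.
  S_0^{−1} = 1^{−1} = 1 (mod 11), so α_err = 8·1 = 8 ≡ 8 = α_3. Error position i = 3.
  Consistency check: S_2/S_1 = 9·7 = 63 ≡ 8 = α_err ✓ (single-error assumption holds).
Step 4: error magnitude e = S_0/v_3 = S_0·∏_{j≠3}(α_3 − α_j) = 1·7 = 7 ≡ 7 (mod 11).
Step 5: correct position 3: c_3 = r_3 − e = 6 − 7 ≡ 10 (mod 11). Hence c = [1, 0, 10, 4, 2].
  Check: interpolating c through the α_i gives m(x) = 6 + 6·x (degree < 2) with m(α_i) = c_i for every i, so c is indeed a codeword.
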